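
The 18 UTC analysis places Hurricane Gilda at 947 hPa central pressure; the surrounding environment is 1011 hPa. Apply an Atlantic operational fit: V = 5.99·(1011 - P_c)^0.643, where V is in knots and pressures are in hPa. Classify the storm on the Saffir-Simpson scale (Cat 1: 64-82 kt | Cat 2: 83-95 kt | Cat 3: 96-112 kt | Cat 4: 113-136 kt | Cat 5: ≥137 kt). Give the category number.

ΔP = 1011 − 947 = 64 hPa.
V ≈ 5.99 × 64^0.643 = 5.99 × 14.50 ≈ 87 kt.
87 kt falls in the Category 2 band.

2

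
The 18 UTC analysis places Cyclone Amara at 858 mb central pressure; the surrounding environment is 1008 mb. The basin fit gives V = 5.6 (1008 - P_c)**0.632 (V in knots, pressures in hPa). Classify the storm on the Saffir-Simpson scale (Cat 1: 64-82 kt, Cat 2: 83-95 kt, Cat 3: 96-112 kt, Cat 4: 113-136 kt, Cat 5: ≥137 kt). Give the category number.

ΔP = 1008 − 858 = 150 mb.
V ≈ 5.6 × 150^0.632 = 5.6 × 23.73 ≈ 133 kt.
133 kt falls in the Category 4 band.

4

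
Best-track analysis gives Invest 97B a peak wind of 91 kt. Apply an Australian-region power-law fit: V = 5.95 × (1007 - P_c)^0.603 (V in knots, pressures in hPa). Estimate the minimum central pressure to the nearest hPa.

915 hPa

ΔP = (V / 5.95)^(1/0.603) = (91/5.95)^1.658.
91/5.95 = 15.294; 15.294^1.658 ≈ 92.13 hPa.
P_c = 1007 − 92.13 = 914.87 ≈ 915 hPa.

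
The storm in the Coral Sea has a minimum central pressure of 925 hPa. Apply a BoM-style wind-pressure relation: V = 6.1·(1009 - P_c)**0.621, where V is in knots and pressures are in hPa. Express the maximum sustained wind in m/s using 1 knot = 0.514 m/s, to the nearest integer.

49 m/s

ΔP = 1009 − 925 = 84 hPa.
V ≈ 6.1 × 84^0.621 = 6.1 × 15.667 ≈ 95.567 kt.
95.567 × 0.514 ≈ 49.12 m/s → 49 m/s.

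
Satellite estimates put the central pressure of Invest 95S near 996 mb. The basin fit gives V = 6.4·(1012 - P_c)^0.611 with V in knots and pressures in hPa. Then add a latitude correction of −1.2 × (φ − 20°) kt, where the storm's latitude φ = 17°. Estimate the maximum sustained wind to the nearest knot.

ΔP = 1012 − 996 = 16 mb.
16^0.611 ≈ 5.441.
V ≈ 6.4 × 5.441 ≈ 34.8 kt.
Latitude correction: −1.2 × (17 − 20) = 3.6 kt.
Corrected V ≈ 38.4 kt → 38 kt.

38 kt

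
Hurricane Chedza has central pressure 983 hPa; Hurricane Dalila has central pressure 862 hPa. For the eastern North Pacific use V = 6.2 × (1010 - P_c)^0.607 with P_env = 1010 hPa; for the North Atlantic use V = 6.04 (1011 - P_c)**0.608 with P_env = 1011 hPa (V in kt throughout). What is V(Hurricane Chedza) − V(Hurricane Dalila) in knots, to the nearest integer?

Hurricane Chedza: ΔP = 27; V ≈ 6.2 × 27^0.607 ≈ 45.84 kt.
Hurricane Dalila: ΔP = 149; V ≈ 6.04 × 149^0.608 ≈ 126.57 kt.
Difference ≈ 45.84 − 126.57 = -80.73 → -81 kt.

-81 kt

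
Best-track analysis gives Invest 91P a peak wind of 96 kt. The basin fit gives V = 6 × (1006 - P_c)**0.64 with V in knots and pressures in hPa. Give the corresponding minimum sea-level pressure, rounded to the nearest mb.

ΔP = (V / 6)^(1/0.64) = (96/6)^1.562.
96/6 = 16.000; 16.000^1.562 ≈ 76.11 mb.
P_c = 1006 − 76.11 = 929.89 ≈ 930 mb.

930 mb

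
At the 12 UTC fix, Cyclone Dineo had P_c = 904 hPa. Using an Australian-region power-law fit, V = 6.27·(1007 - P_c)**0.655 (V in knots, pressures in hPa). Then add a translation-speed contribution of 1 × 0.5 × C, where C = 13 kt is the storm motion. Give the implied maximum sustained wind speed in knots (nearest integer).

137 kt

ΔP = 1007 − 904 = 103 hPa.
103^0.655 ≈ 20.817.
V ≈ 6.27 × 20.817 ≈ 130.5 kt.
Translation term: 1 × 0.5 × 13 = 6.5 kt.
Corrected V ≈ 137 kt → 137 kt.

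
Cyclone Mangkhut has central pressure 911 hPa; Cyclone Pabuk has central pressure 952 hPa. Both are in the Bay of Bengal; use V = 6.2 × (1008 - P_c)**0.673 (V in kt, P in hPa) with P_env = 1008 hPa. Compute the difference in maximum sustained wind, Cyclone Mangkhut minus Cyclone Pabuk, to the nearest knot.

Cyclone Mangkhut: ΔP = 97; V ≈ 6.2 × 97^0.673 ≈ 134.74 kt.
Cyclone Pabuk: ΔP = 56; V ≈ 6.2 × 56^0.673 ≈ 93.09 kt.
Difference ≈ 134.74 − 93.09 = 41.65 → 42 kt.

42 kt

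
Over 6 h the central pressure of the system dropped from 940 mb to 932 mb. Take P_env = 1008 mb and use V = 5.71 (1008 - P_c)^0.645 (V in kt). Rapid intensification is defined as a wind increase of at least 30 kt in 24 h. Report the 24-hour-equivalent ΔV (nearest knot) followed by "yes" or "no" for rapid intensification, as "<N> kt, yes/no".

26 kt, no

V₁: ΔP = 68, V ≈ 5.71 × 68^0.645 ≈ 86.82 kt.
V₂: ΔP = 76, V ≈ 5.71 × 76^0.645 ≈ 93.27 kt.
ΔV over 6 h = 6.45 kt → 24 h equivalent = 6.45 × 24/6 ≈ 25.80 kt.
26 kt < 30 kt ⇒ not rapid intensification.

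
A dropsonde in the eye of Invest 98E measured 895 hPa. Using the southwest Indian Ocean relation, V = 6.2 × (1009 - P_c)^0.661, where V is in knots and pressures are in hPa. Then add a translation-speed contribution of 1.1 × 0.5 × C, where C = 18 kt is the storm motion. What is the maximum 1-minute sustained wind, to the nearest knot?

ΔP = 1009 − 895 = 114 hPa.
114^0.661 ≈ 22.888.
V ≈ 6.2 × 22.888 ≈ 141.9 kt.
Translation term: 1.1 × 0.5 × 18 = 9.9 kt.
Corrected V ≈ 151.8 kt → 152 kt.

152 kt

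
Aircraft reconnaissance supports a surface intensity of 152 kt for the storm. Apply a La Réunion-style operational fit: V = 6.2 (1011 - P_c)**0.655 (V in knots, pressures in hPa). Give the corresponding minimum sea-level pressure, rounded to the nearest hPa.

ΔP = (V / 6.2)^(1/0.655) = (152/6.2)^1.527.
152/6.2 = 24.516; 24.516^1.527 ≈ 132.22 hPa.
P_c = 1011 − 132.22 = 878.78 ≈ 879 hPa.

879 hPa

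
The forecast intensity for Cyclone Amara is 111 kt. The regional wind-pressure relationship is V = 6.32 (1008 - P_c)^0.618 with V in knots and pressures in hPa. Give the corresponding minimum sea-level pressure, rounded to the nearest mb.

ΔP = (V / 6.32)^(1/0.618) = (111/6.32)^1.618.
111/6.32 = 17.563; 17.563^1.618 ≈ 103.26 mb.
P_c = 1008 − 103.26 = 904.74 ≈ 905 mb.

905 mb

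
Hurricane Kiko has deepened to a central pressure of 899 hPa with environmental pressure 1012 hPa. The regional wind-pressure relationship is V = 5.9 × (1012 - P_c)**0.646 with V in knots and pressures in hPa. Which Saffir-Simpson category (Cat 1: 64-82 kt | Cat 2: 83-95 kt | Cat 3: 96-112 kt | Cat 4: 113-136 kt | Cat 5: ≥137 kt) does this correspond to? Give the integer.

ΔP = 1012 − 899 = 113 hPa.
V ≈ 5.9 × 113^0.646 = 5.9 × 21.20 ≈ 125 kt.
125 kt falls in the Category 4 band.

4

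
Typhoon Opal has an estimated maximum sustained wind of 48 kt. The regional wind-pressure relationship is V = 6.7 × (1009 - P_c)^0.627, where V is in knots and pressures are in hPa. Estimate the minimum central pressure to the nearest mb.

986 mb

ΔP = (V / 6.7)^(1/0.627) = (48/6.7)^1.595.
48/6.7 = 7.164; 7.164^1.595 ≈ 23.12 mb.
P_c = 1009 − 23.12 = 985.88 ≈ 986 mb.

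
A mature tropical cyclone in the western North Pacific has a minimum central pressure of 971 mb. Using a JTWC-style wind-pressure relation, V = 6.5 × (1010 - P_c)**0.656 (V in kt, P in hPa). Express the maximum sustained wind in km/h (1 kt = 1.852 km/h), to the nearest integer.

ΔP = 1010 − 971 = 39 mb.
V ≈ 6.5 × 39^0.656 = 6.5 × 11.060 ≈ 71.887 kt.
71.887 × 1.852 ≈ 133.14 km/h → 133 km/h.

133 km/h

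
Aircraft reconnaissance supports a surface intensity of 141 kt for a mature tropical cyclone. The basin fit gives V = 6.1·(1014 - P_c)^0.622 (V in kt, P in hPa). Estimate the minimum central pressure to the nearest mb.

ΔP = (V / 6.1)^(1/0.622) = (141/6.1)^1.608.
141/6.1 = 23.115; 23.115^1.608 ≈ 155.86 mb.
P_c = 1014 − 155.86 = 858.14 ≈ 858 mb.

858 mb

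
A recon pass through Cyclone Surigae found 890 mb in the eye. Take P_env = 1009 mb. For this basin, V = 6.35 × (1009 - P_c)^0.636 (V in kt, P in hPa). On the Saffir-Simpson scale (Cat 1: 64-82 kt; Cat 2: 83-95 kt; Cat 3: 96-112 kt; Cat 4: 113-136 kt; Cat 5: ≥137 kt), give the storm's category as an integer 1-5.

4

ΔP = 1009 − 890 = 119 mb.
V ≈ 6.35 × 119^0.636 = 6.35 × 20.90 ≈ 133 kt.
133 kt falls in the Category 4 band.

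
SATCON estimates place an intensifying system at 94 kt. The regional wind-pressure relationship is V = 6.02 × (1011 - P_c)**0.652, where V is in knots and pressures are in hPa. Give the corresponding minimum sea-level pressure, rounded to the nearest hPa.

ΔP = (V / 6.02)^(1/0.652) = (94/6.02)^1.534.
94/6.02 = 15.615; 15.615^1.534 ≈ 67.70 hPa.
P_c = 1011 − 67.70 = 943.30 ≈ 943 hPa.

943 hPa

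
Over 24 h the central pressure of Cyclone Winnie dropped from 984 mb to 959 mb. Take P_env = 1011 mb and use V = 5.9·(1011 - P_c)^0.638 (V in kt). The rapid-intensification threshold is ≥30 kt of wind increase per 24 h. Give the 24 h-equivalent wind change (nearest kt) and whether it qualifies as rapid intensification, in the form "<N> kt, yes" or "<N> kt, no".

V₁: ΔP = 27, V ≈ 5.9 × 27^0.638 ≈ 48.31 kt.
V₂: ΔP = 52, V ≈ 5.9 × 52^0.638 ≈ 73.39 kt.
ΔV over 24 h = 25.08 kt → 24 h equivalent = 25.08 × 24/24 ≈ 25.08 kt.
25 kt < 30 kt ⇒ not rapid intensification.

25 kt, no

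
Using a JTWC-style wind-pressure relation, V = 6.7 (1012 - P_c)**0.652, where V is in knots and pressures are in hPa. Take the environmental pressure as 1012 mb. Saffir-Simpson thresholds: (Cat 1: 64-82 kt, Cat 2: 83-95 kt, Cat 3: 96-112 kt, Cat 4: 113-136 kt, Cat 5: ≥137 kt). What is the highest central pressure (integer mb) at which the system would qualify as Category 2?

Category 2 begins at V = 83 kt.
Required ΔP = (83/6.7)^(1/0.652) = 12.388^1.534 ≈ 47.47 mb.
P_c ≤ 1012 − 47.47 = 964.53, so the highest integer P_c is 964 mb.

964 mb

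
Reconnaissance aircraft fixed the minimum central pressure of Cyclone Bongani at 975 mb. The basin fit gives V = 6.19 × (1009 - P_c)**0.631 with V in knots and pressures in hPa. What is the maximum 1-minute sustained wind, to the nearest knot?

ΔP = 1009 − 975 = 34 mb.
34^0.631 ≈ 9.255.
V ≈ 6.19 × 9.255 ≈ 57.3 kt.

57 kt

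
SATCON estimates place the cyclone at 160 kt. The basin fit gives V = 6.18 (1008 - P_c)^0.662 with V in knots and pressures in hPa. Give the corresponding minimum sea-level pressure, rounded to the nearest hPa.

872 hPa

ΔP = (V / 6.18)^(1/0.662) = (160/6.18)^1.511.
160/6.18 = 25.890; 25.890^1.511 ≈ 136.35 hPa.
P_c = 1008 − 136.35 = 871.65 ≈ 872 hPa.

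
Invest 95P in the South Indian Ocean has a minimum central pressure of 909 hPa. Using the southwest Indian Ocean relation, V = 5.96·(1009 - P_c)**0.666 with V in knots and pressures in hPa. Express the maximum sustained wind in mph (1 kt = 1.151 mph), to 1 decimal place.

ΔP = 1009 − 909 = 100 hPa.
V ≈ 5.96 × 100^0.666 = 5.96 × 21.478 ≈ 128.011 kt.
128.011 × 1.151 ≈ 147.34 mph → 147.3 mph.

147.3 mph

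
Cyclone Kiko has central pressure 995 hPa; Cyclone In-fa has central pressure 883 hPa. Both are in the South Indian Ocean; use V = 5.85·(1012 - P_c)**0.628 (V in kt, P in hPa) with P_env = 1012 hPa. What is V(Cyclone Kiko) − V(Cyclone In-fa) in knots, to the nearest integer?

Cyclone Kiko: ΔP = 17; V ≈ 5.85 × 17^0.628 ≈ 34.66 kt.
Cyclone In-fa: ΔP = 129; V ≈ 5.85 × 129^0.628 ≈ 123.77 kt.
Difference ≈ 34.66 − 123.77 = -89.11 → -89 kt.

-89 kt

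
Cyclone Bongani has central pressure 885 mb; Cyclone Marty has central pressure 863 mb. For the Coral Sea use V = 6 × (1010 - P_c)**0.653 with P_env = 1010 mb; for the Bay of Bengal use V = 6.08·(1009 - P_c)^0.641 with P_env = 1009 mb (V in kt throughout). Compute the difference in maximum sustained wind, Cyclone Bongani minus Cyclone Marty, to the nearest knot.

-8 kt

Cyclone Bongani: ΔP = 125; V ≈ 6 × 125^0.653 ≈ 140.42 kt.
Cyclone Marty: ΔP = 146; V ≈ 6.08 × 146^0.641 ≈ 148.34 kt.
Difference ≈ 140.42 − 148.34 = -7.92 → -8 kt.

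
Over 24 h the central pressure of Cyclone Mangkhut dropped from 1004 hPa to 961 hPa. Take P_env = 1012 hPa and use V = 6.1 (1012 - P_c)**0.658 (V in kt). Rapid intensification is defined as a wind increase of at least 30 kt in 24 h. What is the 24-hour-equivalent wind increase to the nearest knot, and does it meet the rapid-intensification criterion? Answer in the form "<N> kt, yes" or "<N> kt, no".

V₁: ΔP = 8, V ≈ 6.1 × 8^0.658 ≈ 23.96 kt.
V₂: ΔP = 51, V ≈ 6.1 × 51^0.658 ≈ 81.08 kt.
ΔV over 24 h = 57.12 kt → 24 h equivalent = 57.12 × 24/24 ≈ 57.12 kt.
57 kt ≥ 30 kt ⇒ rapid intensification.

57 kt, yes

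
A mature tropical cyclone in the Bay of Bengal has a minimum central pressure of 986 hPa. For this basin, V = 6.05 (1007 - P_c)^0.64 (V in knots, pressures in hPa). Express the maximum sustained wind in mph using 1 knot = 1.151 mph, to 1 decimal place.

ΔP = 1007 − 986 = 21 hPa.
V ≈ 6.05 × 21^0.64 = 6.05 × 7.018 ≈ 42.460 kt.
42.460 × 1.151 ≈ 48.87 mph → 48.9 mph.

48.9 mph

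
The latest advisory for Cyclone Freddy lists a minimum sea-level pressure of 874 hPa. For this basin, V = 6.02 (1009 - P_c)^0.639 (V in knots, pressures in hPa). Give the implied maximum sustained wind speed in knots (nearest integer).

138 kt

ΔP = 1009 − 874 = 135 hPa.
135^0.639 ≈ 22.976.
V ≈ 6.02 × 22.976 ≈ 138.3 kt.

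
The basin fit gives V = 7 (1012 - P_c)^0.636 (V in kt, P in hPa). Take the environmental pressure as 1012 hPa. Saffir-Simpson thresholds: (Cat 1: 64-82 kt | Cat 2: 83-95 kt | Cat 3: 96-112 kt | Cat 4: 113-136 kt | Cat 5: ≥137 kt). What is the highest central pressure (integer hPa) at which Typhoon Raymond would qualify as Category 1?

979 hPa

Category 1 begins at V = 64 kt.
Required ΔP = (64/7)^(1/0.636) = 9.143^1.572 ≈ 32.44 hPa.
P_c ≤ 1012 − 32.44 = 979.56, so the highest integer P_c is 979 hPa.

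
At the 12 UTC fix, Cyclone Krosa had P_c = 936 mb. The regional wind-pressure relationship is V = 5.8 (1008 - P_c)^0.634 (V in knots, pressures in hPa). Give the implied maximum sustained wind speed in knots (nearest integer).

ΔP = 1008 − 936 = 72 mb.
72^0.634 ≈ 15.050.
V ≈ 5.8 × 15.050 ≈ 87.3 kt.

87 kt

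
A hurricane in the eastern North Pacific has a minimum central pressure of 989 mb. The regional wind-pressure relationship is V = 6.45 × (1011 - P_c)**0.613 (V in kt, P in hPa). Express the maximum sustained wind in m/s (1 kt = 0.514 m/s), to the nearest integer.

22 m/s

ΔP = 1011 − 989 = 22 mb.
V ≈ 6.45 × 22^0.613 = 6.45 × 6.651 ≈ 42.901 kt.
42.901 × 0.514 ≈ 22.05 m/s → 22 m/s.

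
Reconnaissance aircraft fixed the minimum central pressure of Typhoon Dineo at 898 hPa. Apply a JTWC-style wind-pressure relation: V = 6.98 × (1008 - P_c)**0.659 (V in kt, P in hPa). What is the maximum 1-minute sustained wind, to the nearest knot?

155 kt

ΔP = 1008 − 898 = 110 hPa.
110^0.659 ≈ 22.145.
V ≈ 6.98 × 22.145 ≈ 154.6 kt.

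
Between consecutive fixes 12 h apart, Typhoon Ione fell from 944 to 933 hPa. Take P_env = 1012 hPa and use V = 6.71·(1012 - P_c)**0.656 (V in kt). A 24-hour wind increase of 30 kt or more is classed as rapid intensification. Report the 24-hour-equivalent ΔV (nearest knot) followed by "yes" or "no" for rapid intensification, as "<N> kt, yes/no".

22 kt, no

V₁: ΔP = 68, V ≈ 6.71 × 68^0.656 ≈ 106.87 kt.
V₂: ΔP = 79, V ≈ 6.71 × 79^0.656 ≈ 117.91 kt.
ΔV over 12 h = 11.04 kt → 24 h equivalent = 11.04 × 24/12 ≈ 22.08 kt.
22 kt < 30 kt ⇒ not rapid intensification.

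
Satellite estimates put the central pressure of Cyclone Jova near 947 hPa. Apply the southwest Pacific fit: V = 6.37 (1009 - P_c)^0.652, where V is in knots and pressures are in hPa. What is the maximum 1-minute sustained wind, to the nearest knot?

ΔP = 1009 − 947 = 62 hPa.
62^0.652 ≈ 14.745.
V ≈ 6.37 × 14.745 ≈ 93.9 kt.

94 kt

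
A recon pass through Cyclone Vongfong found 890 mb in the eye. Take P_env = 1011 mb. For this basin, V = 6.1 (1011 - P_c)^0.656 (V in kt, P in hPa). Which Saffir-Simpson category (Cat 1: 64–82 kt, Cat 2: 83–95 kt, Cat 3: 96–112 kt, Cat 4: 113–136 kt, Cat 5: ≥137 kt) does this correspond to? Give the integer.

5

ΔP = 1011 − 890 = 121 mb.
V ≈ 6.1 × 121^0.656 = 6.1 × 23.24 ≈ 142 kt.
142 kt falls in the Category 5 band.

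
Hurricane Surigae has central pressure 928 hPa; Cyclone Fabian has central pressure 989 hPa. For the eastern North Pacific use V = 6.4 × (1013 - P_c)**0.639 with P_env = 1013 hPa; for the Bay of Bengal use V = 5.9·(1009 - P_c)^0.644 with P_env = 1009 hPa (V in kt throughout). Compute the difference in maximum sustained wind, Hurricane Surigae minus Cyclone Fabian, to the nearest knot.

Hurricane Surigae: ΔP = 85; V ≈ 6.4 × 85^0.639 ≈ 109.42 kt.
Cyclone Fabian: ΔP = 20; V ≈ 5.9 × 20^0.644 ≈ 40.62 kt.
Difference ≈ 109.42 − 40.62 = 68.80 → 69 kt.

69 kt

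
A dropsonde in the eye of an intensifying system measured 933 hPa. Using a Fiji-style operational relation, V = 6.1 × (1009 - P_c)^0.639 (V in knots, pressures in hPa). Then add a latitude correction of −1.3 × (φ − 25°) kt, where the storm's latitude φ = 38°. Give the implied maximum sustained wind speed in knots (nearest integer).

ΔP = 1009 − 933 = 76 hPa.
76^0.639 ≈ 15.916.
V ≈ 6.1 × 15.916 ≈ 97.1 kt.
Latitude correction: −1.3 × (38 − 25) = -16.9 kt.
Corrected V ≈ 80.2 kt → 80 kt.

80 kt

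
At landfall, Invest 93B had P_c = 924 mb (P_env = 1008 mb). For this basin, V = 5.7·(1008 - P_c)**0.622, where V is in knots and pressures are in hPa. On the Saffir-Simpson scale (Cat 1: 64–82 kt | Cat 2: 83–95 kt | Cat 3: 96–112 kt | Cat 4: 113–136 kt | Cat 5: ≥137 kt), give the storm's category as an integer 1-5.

2

ΔP = 1008 − 924 = 84 mb.
V ≈ 5.7 × 84^0.622 = 5.7 × 15.74 ≈ 90 kt.
90 kt falls in the Category 2 band.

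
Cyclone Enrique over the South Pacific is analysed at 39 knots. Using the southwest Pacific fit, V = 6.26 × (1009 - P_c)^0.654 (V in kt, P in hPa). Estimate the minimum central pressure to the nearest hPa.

ΔP = (V / 6.26)^(1/0.654) = (39/6.26)^1.529.
39/6.26 = 6.230; 6.230^1.529 ≈ 16.40 hPa.
P_c = 1009 − 16.40 = 992.60 ≈ 993 hPa.

993 hPa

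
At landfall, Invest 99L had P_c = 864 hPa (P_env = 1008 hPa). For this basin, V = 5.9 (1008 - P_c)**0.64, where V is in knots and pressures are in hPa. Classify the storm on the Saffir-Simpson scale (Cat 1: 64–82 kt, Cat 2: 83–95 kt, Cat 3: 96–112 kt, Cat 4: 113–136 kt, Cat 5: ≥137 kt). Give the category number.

5

ΔP = 1008 − 864 = 144 hPa.
V ≈ 5.9 × 144^0.64 = 5.9 × 24.06 ≈ 142 kt.
142 kt falls in the Category 5 band.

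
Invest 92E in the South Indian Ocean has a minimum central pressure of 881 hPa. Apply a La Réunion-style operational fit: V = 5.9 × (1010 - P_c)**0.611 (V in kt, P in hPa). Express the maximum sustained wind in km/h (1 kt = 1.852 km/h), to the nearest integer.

213 km/h

ΔP = 1010 − 881 = 129 hPa.
V ≈ 5.9 × 129^0.611 = 5.9 × 19.479 ≈ 114.927 kt.
114.927 × 1.852 ≈ 212.84 km/h → 213 km/h.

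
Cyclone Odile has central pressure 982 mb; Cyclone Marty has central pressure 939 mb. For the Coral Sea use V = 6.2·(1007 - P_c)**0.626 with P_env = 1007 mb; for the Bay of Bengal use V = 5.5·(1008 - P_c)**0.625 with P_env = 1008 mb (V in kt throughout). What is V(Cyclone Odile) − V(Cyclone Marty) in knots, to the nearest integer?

Cyclone Odile: ΔP = 25; V ≈ 6.2 × 25^0.626 ≈ 46.51 kt.
Cyclone Marty: ΔP = 69; V ≈ 5.5 × 69^0.625 ≈ 77.56 kt.
Difference ≈ 46.51 − 77.56 = -31.05 → -31 kt.

-31 kt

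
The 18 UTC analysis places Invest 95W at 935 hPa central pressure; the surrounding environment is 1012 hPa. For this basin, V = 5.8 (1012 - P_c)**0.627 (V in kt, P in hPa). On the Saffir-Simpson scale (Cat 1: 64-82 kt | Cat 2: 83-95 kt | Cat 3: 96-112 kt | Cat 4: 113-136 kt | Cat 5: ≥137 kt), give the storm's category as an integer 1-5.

2

ΔP = 1012 − 935 = 77 hPa.
V ≈ 5.8 × 77^0.627 = 5.8 × 15.23 ≈ 88 kt.
88 kt falls in the Category 2 band.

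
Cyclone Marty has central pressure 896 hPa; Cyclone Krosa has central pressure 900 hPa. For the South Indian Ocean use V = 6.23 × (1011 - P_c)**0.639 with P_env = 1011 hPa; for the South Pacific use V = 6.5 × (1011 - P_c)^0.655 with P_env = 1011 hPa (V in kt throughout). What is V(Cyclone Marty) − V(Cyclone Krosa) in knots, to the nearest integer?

-13 kt

Cyclone Marty: ΔP = 115; V ≈ 6.23 × 115^0.639 ≈ 129.20 kt.
Cyclone Krosa: ΔP = 111; V ≈ 6.5 × 111^0.655 ≈ 142.10 kt.
Difference ≈ 129.20 − 142.10 = -12.90 → -13 kt.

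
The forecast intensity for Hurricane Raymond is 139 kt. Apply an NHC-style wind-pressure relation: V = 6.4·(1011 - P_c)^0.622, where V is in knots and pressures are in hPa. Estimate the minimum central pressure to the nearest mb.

ΔP = (V / 6.4)^(1/0.622) = (139/6.4)^1.608.
139/6.4 = 21.719; 21.719^1.608 ≈ 141.01 mb.
P_c = 1011 − 141.01 = 869.99 ≈ 870 mb.

870 mb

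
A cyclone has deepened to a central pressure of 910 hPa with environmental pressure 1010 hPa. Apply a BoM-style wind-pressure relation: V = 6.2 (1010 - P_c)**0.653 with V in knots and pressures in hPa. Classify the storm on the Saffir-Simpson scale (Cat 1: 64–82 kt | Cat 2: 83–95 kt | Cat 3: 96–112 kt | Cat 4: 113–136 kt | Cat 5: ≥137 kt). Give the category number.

ΔP = 1010 − 910 = 100 hPa.
V ≈ 6.2 × 100^0.653 = 6.2 × 20.23 ≈ 125 kt.
125 kt falls in the Category 4 band.

4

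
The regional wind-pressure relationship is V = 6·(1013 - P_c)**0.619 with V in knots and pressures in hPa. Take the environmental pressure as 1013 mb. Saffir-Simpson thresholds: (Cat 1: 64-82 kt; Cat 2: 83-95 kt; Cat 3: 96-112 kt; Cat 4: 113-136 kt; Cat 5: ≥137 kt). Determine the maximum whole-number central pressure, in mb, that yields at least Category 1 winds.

Category 1 begins at V = 64 kt.
Required ΔP = (64/6)^(1/0.619) = 10.667^1.616 ≈ 45.79 mb.
P_c ≤ 1013 − 45.79 = 967.21, so the highest integer P_c is 967 mb.

967 mb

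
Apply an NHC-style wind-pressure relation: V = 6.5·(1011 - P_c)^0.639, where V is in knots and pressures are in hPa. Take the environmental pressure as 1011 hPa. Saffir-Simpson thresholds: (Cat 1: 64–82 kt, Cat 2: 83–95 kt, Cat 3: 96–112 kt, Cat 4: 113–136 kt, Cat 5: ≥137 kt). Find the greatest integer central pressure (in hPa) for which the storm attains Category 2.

Category 2 begins at V = 83 kt.
Required ΔP = (83/6.5)^(1/0.639) = 12.769^1.565 ≈ 53.84 hPa.
P_c ≤ 1011 − 53.84 = 957.16, so the highest integer P_c is 957 hPa.

957 hPa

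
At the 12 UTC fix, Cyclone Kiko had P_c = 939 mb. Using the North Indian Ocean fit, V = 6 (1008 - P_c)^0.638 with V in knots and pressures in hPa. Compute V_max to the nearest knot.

89 kt

ΔP = 1008 − 939 = 69 mb.
69^0.638 ≈ 14.900.
V ≈ 6 × 14.900 ≈ 89.4 kt.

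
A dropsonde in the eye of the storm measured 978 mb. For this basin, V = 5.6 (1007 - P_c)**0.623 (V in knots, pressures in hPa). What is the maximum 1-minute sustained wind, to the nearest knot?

ΔP = 1007 − 978 = 29 mb.
29^0.623 ≈ 8.148.
V ≈ 5.6 × 8.148 ≈ 45.6 kt.

46 kt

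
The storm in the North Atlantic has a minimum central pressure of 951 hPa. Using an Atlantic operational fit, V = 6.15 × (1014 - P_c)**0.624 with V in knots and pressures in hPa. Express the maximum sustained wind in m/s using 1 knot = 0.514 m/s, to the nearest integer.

42 m/s

ΔP = 1014 − 951 = 63 hPa.
V ≈ 6.15 × 63^0.624 = 6.15 × 13.267 ≈ 81.595 kt.
81.595 × 0.514 ≈ 41.94 m/s → 42 m/s.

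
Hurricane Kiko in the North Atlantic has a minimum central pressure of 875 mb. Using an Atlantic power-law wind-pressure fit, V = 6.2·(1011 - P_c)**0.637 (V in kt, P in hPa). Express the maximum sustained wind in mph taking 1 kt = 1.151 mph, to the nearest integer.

163 mph

ΔP = 1011 − 875 = 136 mb.
V ≈ 6.2 × 136^0.637 = 6.2 × 22.859 ≈ 141.728 kt.
141.728 × 1.151 ≈ 163.13 mph → 163 mph.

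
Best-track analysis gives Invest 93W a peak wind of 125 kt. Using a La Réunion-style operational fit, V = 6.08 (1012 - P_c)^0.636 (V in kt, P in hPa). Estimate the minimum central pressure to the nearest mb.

ΔP = (V / 6.08)^(1/0.636) = (125/6.08)^1.572.
125/6.08 = 20.559; 20.559^1.572 ≈ 116.00 mb.
P_c = 1012 − 116.00 = 896.00 ≈ 896 mb.

896 mb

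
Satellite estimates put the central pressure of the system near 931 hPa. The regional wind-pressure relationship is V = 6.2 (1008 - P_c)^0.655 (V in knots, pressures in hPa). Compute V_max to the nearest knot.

107 kt

ΔP = 1008 − 931 = 77 hPa.
77^0.655 ≈ 17.205.
V ≈ 6.2 × 17.205 ≈ 106.7 kt.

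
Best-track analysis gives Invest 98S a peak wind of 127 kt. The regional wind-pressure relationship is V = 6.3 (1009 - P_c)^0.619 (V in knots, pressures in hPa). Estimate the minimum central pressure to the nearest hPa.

ΔP = (V / 6.3)^(1/0.619) = (127/6.3)^1.616.
127/6.3 = 20.159; 20.159^1.616 ≈ 128.05 hPa.
P_c = 1009 − 128.05 = 880.95 ≈ 881 hPa.

881 hPa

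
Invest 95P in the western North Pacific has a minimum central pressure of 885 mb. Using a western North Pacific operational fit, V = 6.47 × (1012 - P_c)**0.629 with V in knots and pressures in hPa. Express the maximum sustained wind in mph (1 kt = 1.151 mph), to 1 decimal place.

156.8 mph

ΔP = 1012 − 885 = 127 mb.
V ≈ 6.47 × 127^0.629 = 6.47 × 21.052 ≈ 136.206 kt.
136.206 × 1.151 ≈ 156.77 mph → 156.8 mph.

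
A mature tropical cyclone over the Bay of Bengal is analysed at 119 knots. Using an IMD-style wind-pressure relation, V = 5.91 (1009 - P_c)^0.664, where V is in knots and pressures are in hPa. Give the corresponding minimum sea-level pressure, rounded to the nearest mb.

ΔP = (V / 5.91)^(1/0.664) = (119/5.91)^1.506.
119/5.91 = 20.135; 20.135^1.506 ≈ 92.00 mb.
P_c = 1009 − 92.00 = 917.00 ≈ 917 mb.

917 mb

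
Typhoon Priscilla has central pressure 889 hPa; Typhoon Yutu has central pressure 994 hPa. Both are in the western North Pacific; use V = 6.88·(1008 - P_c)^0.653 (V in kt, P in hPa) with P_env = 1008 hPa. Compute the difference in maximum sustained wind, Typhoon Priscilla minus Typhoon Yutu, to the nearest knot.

Typhoon Priscilla: ΔP = 119; V ≈ 6.88 × 119^0.653 ≈ 155.93 kt.
Typhoon Yutu: ΔP = 14; V ≈ 6.88 × 14^0.653 ≈ 38.55 kt.
Difference ≈ 155.93 − 38.55 = 117.38 → 117 kt.

117 kt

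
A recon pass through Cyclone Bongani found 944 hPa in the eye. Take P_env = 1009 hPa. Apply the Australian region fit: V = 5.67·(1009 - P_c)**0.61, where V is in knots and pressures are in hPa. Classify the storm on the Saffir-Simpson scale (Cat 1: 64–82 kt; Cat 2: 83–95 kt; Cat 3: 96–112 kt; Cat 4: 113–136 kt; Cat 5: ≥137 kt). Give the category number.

1

ΔP = 1009 − 944 = 65 hPa.
V ≈ 5.67 × 65^0.61 = 5.67 × 12.76 ≈ 72 kt.
72 kt falls in the Category 1 band.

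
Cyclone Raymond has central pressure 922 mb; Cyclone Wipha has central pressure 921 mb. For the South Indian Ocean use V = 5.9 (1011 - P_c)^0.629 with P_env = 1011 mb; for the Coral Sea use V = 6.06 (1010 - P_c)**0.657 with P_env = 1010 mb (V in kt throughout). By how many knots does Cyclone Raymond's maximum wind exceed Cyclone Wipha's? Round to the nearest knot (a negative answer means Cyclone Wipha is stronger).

Cyclone Raymond: ΔP = 89; V ≈ 5.9 × 89^0.629 ≈ 99.32 kt.
Cyclone Wipha: ΔP = 89; V ≈ 6.06 × 89^0.657 ≈ 115.67 kt.
Difference ≈ 99.32 − 115.67 = -16.35 → -16 kt.

-16 kt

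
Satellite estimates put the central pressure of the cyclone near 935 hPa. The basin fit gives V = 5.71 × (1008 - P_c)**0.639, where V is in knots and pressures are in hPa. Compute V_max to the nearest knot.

ΔP = 1008 − 935 = 73 hPa.
73^0.639 ≈ 15.512.
V ≈ 5.71 × 15.512 ≈ 88.6 kt.

89 kt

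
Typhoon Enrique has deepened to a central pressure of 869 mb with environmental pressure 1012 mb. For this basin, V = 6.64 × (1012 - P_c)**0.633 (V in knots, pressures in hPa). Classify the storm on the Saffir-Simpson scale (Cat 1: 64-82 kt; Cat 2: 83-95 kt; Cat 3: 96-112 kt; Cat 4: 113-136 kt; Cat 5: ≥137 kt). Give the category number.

5

ΔP = 1012 − 869 = 143 mb.
V ≈ 6.64 × 143^0.633 = 6.64 × 23.14 ≈ 154 kt.
154 kt falls in the Category 5 band.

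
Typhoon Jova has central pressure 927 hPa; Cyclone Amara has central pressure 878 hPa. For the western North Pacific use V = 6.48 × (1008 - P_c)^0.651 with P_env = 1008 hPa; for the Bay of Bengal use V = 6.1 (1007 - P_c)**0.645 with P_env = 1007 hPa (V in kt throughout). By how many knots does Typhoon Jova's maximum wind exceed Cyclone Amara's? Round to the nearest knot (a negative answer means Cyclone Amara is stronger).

Typhoon Jova: ΔP = 81; V ≈ 6.48 × 81^0.651 ≈ 113.24 kt.
Cyclone Amara: ΔP = 129; V ≈ 6.1 × 129^0.645 ≈ 140.17 kt.
Difference ≈ 113.24 − 140.17 = -26.93 → -27 kt.

-27 kt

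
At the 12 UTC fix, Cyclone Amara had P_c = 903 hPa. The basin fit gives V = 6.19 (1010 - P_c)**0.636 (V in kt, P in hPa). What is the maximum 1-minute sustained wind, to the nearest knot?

ΔP = 1010 − 903 = 107 hPa.
107^0.636 ≈ 19.529.
V ≈ 6.19 × 19.529 ≈ 120.9 kt.

121 kt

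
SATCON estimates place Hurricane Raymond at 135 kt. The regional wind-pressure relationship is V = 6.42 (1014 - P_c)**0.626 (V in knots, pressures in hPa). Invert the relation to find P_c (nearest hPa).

ΔP = (V / 6.42)^(1/0.626) = (135/6.42)^1.597.
135/6.42 = 21.028; 21.028^1.597 ≈ 129.75 hPa.
P_c = 1014 − 129.75 = 884.25 ≈ 884 hPa.

884 hPa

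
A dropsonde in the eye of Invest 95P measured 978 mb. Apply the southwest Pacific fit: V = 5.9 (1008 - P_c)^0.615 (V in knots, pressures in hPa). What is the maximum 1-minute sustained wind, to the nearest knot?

ΔP = 1008 − 978 = 30 mb.
30^0.615 ≈ 8.099.
V ≈ 5.9 × 8.099 ≈ 47.8 kt.

48 kt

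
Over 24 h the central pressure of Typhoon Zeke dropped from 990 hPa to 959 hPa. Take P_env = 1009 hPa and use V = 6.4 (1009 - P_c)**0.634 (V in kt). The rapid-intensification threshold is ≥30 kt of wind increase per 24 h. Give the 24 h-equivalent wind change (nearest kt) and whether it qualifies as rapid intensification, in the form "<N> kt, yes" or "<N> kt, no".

35 kt, yes

V₁: ΔP = 19, V ≈ 6.4 × 19^0.634 ≈ 41.39 kt.
V₂: ΔP = 50, V ≈ 6.4 × 50^0.634 ≈ 76.44 kt.
ΔV over 24 h = 35.05 kt → 24 h equivalent = 35.05 × 24/24 ≈ 35.05 kt.
35 kt ≥ 30 kt ⇒ rapid intensification.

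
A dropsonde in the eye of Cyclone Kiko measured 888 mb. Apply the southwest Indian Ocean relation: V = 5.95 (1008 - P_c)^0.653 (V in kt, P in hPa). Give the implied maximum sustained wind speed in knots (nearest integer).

ΔP = 1008 − 888 = 120 mb.
120^0.653 ≈ 22.788.
V ≈ 5.95 × 22.788 ≈ 135.6 kt.

136 kt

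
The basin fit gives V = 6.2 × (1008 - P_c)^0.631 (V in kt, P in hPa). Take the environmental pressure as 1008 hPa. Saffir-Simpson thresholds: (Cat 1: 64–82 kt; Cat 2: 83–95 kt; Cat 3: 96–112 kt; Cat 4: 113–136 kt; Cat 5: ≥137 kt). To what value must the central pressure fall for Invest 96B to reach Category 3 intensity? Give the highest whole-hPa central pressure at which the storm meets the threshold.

931 hPa

Category 3 begins at V = 96 kt.
Required ΔP = (96/6.2)^(1/0.631) = 15.484^1.585 ≈ 76.86 hPa.
P_c ≤ 1008 − 76.86 = 931.14, so the highest integer P_c is 931 hPa.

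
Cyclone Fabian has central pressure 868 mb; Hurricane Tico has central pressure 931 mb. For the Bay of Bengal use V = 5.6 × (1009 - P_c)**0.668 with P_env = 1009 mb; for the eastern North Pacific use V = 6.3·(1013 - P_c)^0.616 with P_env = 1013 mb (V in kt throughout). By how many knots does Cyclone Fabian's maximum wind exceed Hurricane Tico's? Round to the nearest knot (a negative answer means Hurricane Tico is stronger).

Cyclone Fabian: ΔP = 141; V ≈ 5.6 × 141^0.668 ≈ 152.71 kt.
Hurricane Tico: ΔP = 82; V ≈ 6.3 × 82^0.616 ≈ 95.12 kt.
Difference ≈ 152.71 − 95.12 = 57.59 → 58 kt.

58 kt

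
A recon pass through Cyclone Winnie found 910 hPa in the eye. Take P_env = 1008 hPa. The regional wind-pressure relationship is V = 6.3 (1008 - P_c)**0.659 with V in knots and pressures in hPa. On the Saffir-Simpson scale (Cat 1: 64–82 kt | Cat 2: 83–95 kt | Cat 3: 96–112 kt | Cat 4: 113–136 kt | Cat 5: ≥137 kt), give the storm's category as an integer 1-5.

ΔP = 1008 − 910 = 98 hPa.
V ≈ 6.3 × 98^0.659 = 6.3 × 20.52 ≈ 129 kt.
129 kt falls in the Category 4 band.

4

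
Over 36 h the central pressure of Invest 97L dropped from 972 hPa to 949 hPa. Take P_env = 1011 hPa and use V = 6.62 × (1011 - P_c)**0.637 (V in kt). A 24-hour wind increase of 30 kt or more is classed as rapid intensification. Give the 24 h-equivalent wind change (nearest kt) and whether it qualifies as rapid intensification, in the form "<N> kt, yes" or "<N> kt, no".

V₁: ΔP = 39, V ≈ 6.62 × 39^0.637 ≈ 68.29 kt.
V₂: ΔP = 62, V ≈ 6.62 × 62^0.637 ≈ 91.75 kt.
ΔV over 36 h = 23.46 kt → 24 h equivalent = 23.46 × 24/36 ≈ 15.64 kt.
16 kt < 30 kt ⇒ not rapid intensification.

16 kt, no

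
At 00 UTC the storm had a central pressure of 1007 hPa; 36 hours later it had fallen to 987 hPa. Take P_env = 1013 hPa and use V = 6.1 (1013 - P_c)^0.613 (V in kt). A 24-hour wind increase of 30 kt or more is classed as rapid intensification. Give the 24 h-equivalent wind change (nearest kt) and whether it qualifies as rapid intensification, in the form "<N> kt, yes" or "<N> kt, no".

V₁: ΔP = 6, V ≈ 6.1 × 6^0.613 ≈ 18.30 kt.
V₂: ΔP = 26, V ≈ 6.1 × 26^0.613 ≈ 44.95 kt.
ΔV over 36 h = 26.65 kt → 24 h equivalent = 26.65 × 24/36 ≈ 17.77 kt.
18 kt < 30 kt ⇒ not rapid intensification.

18 kt, no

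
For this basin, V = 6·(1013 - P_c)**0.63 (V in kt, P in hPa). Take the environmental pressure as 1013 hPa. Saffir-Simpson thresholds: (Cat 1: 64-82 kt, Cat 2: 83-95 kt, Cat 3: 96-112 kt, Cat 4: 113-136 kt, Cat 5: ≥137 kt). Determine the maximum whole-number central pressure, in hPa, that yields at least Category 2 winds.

Category 2 begins at V = 83 kt.
Required ΔP = (83/6)^(1/0.63) = 13.833^1.587 ≈ 64.71 hPa.
P_c ≤ 1013 − 64.71 = 948.29, so the highest integer P_c is 948 hPa.

948 hPa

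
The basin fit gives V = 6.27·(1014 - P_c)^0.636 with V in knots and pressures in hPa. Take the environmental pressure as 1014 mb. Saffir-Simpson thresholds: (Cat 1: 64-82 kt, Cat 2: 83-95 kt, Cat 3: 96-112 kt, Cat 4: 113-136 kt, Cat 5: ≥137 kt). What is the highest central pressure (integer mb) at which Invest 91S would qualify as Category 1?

975 mb

Category 1 begins at V = 64 kt.
Required ΔP = (64/6.27)^(1/0.636) = 10.207^1.572 ≈ 38.58 mb.
P_c ≤ 1014 − 38.58 = 975.42, so the highest integer P_c is 975 mb.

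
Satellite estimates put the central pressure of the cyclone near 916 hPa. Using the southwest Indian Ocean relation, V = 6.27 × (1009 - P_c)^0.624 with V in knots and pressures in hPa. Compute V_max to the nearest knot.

ΔP = 1009 − 916 = 93 hPa.
93^0.624 ≈ 16.917.
V ≈ 6.27 × 16.917 ≈ 106.1 kt.

106 kt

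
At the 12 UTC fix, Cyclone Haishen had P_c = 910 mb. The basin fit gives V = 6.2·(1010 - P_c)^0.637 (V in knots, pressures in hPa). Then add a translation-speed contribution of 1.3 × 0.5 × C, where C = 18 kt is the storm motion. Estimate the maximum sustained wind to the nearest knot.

128 kt

ΔP = 1010 − 910 = 100 mb.
100^0.637 ≈ 18.793.
V ≈ 6.2 × 18.793 ≈ 116.5 kt.
Translation term: 1.3 × 0.5 × 18 = 11.7 kt.
Corrected V ≈ 128.2 kt → 128 kt.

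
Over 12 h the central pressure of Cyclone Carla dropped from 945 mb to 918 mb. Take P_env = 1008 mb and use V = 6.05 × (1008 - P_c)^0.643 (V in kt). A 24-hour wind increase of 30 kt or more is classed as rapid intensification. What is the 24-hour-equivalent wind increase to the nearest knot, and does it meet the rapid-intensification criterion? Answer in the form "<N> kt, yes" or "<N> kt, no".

45 kt, yes

V₁: ΔP = 63, V ≈ 6.05 × 63^0.643 ≈ 86.84 kt.
V₂: ΔP = 90, V ≈ 6.05 × 90^0.643 ≈ 109.23 kt.
ΔV over 12 h = 22.39 kt → 24 h equivalent = 22.39 × 24/12 ≈ 44.78 kt.
45 kt ≥ 30 kt ⇒ rapid intensification.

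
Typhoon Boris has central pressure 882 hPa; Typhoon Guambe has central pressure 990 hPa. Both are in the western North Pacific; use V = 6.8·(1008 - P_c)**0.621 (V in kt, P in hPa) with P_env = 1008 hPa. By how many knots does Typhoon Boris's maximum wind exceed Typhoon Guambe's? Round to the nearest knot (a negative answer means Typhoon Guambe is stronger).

96 kt

Typhoon Boris: ΔP = 126; V ≈ 6.8 × 126^0.621 ≈ 137.04 kt.
Typhoon Guambe: ΔP = 18; V ≈ 6.8 × 18^0.621 ≈ 40.93 kt.
Difference ≈ 137.04 − 40.93 = 96.11 → 96 kt.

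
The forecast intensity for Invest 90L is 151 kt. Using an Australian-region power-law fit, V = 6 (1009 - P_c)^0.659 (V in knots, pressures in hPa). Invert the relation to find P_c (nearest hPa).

ΔP = (V / 6)^(1/0.659) = (151/6)^1.517.
151/6 = 25.167; 25.167^1.517 ≈ 133.56 hPa.
P_c = 1009 − 133.56 = 875.44 ≈ 875 hPa.

875 hPa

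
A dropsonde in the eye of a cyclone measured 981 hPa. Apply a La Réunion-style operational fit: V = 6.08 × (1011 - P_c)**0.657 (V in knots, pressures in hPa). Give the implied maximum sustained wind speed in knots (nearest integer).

ΔP = 1011 − 981 = 30 hPa.
30^0.657 ≈ 9.343.
V ≈ 6.08 × 9.343 ≈ 56.8 kt.

57 kt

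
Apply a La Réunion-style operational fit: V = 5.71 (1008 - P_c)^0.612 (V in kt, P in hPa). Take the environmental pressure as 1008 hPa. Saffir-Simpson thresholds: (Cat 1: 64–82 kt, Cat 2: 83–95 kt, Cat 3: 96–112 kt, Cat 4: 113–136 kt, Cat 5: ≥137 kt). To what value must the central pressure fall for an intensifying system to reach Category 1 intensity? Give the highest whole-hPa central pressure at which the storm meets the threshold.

Category 1 begins at V = 64 kt.
Required ΔP = (64/5.71)^(1/0.612) = 11.208^1.634 ≈ 51.87 hPa.
P_c ≤ 1008 − 51.87 = 956.13, so the highest integer P_c is 956 hPa.

956 hPa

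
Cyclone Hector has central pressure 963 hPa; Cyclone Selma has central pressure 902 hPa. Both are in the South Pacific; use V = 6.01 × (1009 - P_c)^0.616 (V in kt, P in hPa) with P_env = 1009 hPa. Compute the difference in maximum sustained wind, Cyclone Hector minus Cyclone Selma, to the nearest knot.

-43 kt

Cyclone Hector: ΔP = 46; V ≈ 6.01 × 46^0.616 ≈ 63.55 kt.
Cyclone Selma: ΔP = 107; V ≈ 6.01 × 107^0.616 ≈ 106.90 kt.
Difference ≈ 63.55 − 106.90 = -43.35 → -43 kt.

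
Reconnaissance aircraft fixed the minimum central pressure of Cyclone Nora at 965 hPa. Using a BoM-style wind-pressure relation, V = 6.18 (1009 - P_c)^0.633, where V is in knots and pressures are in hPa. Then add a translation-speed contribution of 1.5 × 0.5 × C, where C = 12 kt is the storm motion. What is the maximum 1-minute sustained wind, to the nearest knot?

ΔP = 1009 − 965 = 44 hPa.
44^0.633 ≈ 10.972.
V ≈ 6.18 × 10.972 ≈ 67.8 kt.
Translation term: 1.5 × 0.5 × 12 = 9 kt.
Corrected V ≈ 76.8 kt → 77 kt.

77 kt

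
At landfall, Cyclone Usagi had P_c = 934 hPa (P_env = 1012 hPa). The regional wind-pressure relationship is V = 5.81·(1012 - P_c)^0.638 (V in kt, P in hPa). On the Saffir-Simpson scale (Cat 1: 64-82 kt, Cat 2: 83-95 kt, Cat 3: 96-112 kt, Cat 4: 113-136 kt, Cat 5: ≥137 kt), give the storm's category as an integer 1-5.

2

ΔP = 1012 − 934 = 78 hPa.
V ≈ 5.81 × 78^0.638 = 5.81 × 16.11 ≈ 94 kt.
94 kt falls in the Category 2 band.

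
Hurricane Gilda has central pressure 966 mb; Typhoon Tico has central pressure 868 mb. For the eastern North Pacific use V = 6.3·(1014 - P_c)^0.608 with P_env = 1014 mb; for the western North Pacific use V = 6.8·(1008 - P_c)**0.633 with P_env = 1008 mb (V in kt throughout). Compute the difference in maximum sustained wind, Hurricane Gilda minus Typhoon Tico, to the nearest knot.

Hurricane Gilda: ΔP = 48; V ≈ 6.3 × 48^0.608 ≈ 66.30 kt.
Typhoon Tico: ΔP = 140; V ≈ 6.8 × 140^0.633 ≈ 155.24 kt.
Difference ≈ 66.30 − 155.24 = -88.94 → -89 kt.

-89 kt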